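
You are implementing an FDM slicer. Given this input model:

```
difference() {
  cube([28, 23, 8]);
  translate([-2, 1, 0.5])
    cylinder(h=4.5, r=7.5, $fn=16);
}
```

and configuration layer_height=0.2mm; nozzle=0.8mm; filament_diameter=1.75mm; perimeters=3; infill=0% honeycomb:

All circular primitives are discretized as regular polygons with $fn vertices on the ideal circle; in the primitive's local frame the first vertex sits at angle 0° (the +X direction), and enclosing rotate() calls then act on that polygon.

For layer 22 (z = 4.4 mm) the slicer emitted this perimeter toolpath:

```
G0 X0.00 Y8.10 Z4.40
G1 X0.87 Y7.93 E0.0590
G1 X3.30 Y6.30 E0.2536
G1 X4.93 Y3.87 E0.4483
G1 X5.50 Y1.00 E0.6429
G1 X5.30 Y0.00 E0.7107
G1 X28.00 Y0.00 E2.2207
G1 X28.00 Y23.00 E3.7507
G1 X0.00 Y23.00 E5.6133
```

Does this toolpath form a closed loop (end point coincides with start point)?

Start point (G0): (0.00, 8.10). End point (last G1): the path does not return to the start — open.

no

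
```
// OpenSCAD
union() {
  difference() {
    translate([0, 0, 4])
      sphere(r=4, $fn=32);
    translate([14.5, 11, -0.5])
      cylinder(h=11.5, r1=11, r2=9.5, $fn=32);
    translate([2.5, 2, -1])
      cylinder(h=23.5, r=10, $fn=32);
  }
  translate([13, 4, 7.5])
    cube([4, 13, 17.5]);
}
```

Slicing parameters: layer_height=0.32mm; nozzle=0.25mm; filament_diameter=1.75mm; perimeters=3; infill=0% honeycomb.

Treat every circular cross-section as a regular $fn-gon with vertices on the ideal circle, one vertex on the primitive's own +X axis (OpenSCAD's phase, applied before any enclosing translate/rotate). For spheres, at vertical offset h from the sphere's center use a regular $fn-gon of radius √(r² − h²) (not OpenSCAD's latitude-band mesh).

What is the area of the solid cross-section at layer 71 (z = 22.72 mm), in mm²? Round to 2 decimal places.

52.00 mm²

At z = 22.72 mm: the sphere does not reach this height (|z−center|=18.720 > r=4); the cone at (14.5, 11) does not reach this height (z outside [-0.5, 11]); the cylinder at (2.5, 2) does not reach this height (z outside [-1, 22.5]); After the difference (first − rest): the first operand is absent here, so nothing remains; the 4×13 cube at (13, 4) contributes its full rectangle (area 52.00 mm²); Merging all regions: only the 4×13 cube at (13, 4) is present, so the union is just that shape — area = 52.00 mm². Overall, the cross-section is a single solid region. Net area = 52.00 mm².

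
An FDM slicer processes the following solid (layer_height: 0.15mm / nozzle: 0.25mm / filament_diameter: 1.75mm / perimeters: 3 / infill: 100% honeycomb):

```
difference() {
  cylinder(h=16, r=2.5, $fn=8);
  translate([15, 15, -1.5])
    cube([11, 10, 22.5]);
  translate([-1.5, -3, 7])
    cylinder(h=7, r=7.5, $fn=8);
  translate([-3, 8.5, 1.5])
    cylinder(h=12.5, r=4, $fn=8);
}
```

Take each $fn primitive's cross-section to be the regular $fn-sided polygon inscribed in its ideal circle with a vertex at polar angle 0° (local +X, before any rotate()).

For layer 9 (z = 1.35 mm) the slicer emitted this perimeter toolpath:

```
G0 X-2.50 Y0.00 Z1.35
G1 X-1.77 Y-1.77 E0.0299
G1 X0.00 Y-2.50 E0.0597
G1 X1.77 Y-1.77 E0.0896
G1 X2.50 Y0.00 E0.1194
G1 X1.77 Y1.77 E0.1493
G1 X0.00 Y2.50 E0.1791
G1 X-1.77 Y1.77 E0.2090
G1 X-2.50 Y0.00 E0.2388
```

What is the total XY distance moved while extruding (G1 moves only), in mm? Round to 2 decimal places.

Sum the Euclidean lengths of each G1 segment: total = 15.32 mm.

15.32 mm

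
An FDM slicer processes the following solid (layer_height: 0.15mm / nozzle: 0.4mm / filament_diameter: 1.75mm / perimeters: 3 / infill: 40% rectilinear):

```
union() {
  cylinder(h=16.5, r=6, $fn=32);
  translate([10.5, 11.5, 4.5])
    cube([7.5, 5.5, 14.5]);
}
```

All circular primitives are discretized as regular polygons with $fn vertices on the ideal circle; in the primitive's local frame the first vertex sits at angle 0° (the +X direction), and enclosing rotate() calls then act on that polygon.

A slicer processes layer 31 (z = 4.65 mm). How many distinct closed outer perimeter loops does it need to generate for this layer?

At z = 4.65 mm: the r=6 cylinder contributes a regular 32-gon of circumradius 6; the 7.5×5.5 cube at (10.5, 11.5) contributes its full rectangle; Taking the union: the 2 present regions are separate (no shared area or edge), so areas and boundary lengths simply add and each stays a separate island — 2 connected regions. The result has 2 disconnected regions.

2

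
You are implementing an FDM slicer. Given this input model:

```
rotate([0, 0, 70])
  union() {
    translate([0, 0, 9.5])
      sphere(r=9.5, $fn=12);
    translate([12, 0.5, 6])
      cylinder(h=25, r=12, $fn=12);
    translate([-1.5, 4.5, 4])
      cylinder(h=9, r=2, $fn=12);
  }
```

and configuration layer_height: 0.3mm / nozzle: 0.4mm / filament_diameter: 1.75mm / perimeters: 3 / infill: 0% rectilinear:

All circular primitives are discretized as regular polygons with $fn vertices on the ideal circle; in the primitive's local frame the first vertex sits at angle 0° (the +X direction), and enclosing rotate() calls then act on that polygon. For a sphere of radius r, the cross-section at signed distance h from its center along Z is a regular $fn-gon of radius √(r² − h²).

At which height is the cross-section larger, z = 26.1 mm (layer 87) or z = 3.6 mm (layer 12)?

layer 87 (z = 26.1 mm)

Layer 87 (z = 26.1): the sphere does not reach this height (|z−center|=16.600 > r=9.5); the r=12 cylinder at (12, 0.5) contributes a regular 12-gon of circumradius 12 (area = (12/2)·12.000²·sin(360°/12) = 432.00 mm²); the cylinder at (-1.5, 4.5) does not reach this height (z outside [4, 13]); Merging all regions: only the r=12 cylinder at (12, 0.5) is present, so the union is just that shape — area = 432.00 mm²; (whole slice rotated 70° about Z — lengths, areas and connectivity unchanged). So its area = 432.00 mm². Layer 12 (z = 3.6): the r=9.5 sphere contributes a regular 12-gon of circumradius √(9.5²−5.9²) = 7.446 (area = (12/2)·7.446²·sin(360°/12) = 166.32 mm²); the cylinder at (12, 0.5) is absent (z outside [6, 31]); the cylinder at (-1.5, 4.5) does not reach this height (z outside [4, 13]); Taking the union: only the r=9.5 sphere is present, so the union is just that shape — area = 166.32 mm²; (whole slice rotated 70° about Z — lengths, areas and connectivity unchanged). So its area = 166.32 mm². Layer 87 is larger (432.00 vs 166.32 mm²).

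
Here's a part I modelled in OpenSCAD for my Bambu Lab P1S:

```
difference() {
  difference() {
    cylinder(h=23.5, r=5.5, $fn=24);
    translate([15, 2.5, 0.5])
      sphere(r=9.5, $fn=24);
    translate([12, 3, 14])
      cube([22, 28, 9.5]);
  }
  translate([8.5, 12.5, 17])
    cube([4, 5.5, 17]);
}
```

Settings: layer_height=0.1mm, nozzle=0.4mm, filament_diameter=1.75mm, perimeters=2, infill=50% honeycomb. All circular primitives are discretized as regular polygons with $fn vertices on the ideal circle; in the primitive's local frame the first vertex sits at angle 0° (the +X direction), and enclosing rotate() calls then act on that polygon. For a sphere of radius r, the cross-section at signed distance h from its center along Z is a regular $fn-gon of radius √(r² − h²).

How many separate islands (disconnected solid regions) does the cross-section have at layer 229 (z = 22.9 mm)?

1

At z = 22.9 mm: the r=5.5 cylinder gives a regular 24-gon of circumradius 5.5 (constant along its height); the sphere at (15, 2.5) does not reach this height (|z−center|=22.400 > r=9.5); the cube at (12, 3) is present — its section is the full 22×28 rectangle; Subtracting the remaining from the first: starting from the r=5.5 cylinder, the 22×28 cube at (12, 3) misses the remaining region (no effect) — 1 connected region; the cube at (8.5, 12.5) is present — its section is the full 4×5.5 rectangle; Subtracting the remaining from the first: starting from the result so far, the 4×5.5 cube at (8.5, 12.5) misses the remaining region (no effect) — 1 connected region. Overall, the cross-section is a single solid region. Island count = 1.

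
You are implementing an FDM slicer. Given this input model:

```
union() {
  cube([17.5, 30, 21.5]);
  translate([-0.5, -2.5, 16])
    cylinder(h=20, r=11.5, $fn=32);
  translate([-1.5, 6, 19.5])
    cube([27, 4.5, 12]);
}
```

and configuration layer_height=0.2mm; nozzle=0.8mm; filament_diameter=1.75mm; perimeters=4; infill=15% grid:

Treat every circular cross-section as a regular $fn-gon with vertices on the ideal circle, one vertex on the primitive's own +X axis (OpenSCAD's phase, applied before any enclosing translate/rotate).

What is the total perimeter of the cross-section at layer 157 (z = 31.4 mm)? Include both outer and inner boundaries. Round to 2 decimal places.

At z = 31.4 mm: the cube is not intersected at this z (z outside [0, 21.5]); the cylinder at (-0.5, -2.5): section is a regular 32-gon, circumradius r=11.5 (perimeter = 2·32·11.500·sin(180°/32) = 72.14 mm); the 27×4.5 cube at (-1.5, 6) contributes its full rectangle (perimeter 63.00 mm); Merging all regions: the regions partially overlap (shared area 18.58 mm²), so the edge portions inside another operand are dropped and the merged outline is re-measured after clipping — boundary = 114.11 mm. Overall, the cross-section is a single solid region. Total boundary length (outer) = 114.11 mm.

114.11 mm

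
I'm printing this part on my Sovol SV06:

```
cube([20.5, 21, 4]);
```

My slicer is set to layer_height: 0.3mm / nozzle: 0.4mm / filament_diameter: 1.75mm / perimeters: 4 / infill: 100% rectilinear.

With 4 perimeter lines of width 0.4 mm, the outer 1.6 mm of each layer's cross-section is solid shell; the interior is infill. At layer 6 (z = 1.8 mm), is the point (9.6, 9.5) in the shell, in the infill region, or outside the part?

At z = 1.8 mm: the cube is present — its section is the full 20.5×21 rectangle. Overall, the cross-section is a single solid region. The nearest boundary edge runs (0.00, 0.00)→(20.50, 0.00); distance from the point to it = 9.50 mm. The point is inside the cross-section and 9.50 mm from the nearest boundary — more than the 1.6 mm shell width (4 × 0.4), so it's in the infill interior.

infill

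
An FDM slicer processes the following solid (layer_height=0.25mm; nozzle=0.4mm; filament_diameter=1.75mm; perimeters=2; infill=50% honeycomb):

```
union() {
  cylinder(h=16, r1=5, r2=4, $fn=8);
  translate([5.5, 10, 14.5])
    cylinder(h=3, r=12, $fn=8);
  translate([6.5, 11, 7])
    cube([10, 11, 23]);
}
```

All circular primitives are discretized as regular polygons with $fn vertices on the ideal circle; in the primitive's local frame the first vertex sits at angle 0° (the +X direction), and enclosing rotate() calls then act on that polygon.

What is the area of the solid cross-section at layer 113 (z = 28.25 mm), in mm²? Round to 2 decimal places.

At z = 28.25 mm: the cone does not reach this height (z outside [0, 16]); the cylinder at (5.5, 10) does not reach this height (z outside [14.5, 17.5]); the cube at (6.5, 11) is present — its section is the full 10×11 rectangle (area 110.00 mm²); Merging all regions: only the 10×11 cube at (6.5, 11) is present, so the union is just that shape — area = 110.00 mm². Overall, the cross-section is a single solid region. Net area = 110.00 mm².

110.00 mm²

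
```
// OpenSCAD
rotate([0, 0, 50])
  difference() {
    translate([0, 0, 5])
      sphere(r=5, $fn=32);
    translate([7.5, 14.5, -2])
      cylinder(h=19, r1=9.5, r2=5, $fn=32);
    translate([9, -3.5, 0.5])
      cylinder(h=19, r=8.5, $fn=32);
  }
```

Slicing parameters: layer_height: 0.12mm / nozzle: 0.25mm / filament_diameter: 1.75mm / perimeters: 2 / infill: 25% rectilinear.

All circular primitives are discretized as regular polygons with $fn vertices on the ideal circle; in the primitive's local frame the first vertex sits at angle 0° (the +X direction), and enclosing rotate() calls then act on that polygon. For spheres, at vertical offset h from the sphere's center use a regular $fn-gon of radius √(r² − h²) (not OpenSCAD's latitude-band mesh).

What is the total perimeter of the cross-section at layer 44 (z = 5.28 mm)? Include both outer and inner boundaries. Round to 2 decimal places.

29.83 mm

At z = 5.28 mm: the r=5 sphere slices to a regular 32-gon of circumradius 4.992 (√(r²−h²) with h=0.28 from center) (perimeter = 2·32·4.992·sin(180°/32) = 31.32 mm); the cone at (7.5, 14.5): at t=0.383 of its height the radius interpolates to r₁+(r₂−r₁)t = 7.776, giving a regular 32-gon of that circumradius (perimeter = 2·32·7.776·sin(180°/32) = 48.78 mm); the r=8.5 cylinder at (9, -3.5) gives a regular 32-gon of circumradius 8.5 (constant along its height) (perimeter = 2·32·8.500·sin(180°/32) = 53.32 mm); After the difference (first − rest): starting from the r=5 sphere, the cone at (7.5, 14.5) misses the remaining region (no effect); the r=8.5 cylinder at (9, -3.5) partially overlaps it — only the 23.17 mm² overlap (of its 225.52 mm²) is removed, clipping the outline — boundary = 29.83 mm; (rotated 50° about Z; rotation is an isometry so areas/perimeters/island counts are preserved). Overall, the cross-section is a single solid region. Total boundary length (outer) = 29.83 mm.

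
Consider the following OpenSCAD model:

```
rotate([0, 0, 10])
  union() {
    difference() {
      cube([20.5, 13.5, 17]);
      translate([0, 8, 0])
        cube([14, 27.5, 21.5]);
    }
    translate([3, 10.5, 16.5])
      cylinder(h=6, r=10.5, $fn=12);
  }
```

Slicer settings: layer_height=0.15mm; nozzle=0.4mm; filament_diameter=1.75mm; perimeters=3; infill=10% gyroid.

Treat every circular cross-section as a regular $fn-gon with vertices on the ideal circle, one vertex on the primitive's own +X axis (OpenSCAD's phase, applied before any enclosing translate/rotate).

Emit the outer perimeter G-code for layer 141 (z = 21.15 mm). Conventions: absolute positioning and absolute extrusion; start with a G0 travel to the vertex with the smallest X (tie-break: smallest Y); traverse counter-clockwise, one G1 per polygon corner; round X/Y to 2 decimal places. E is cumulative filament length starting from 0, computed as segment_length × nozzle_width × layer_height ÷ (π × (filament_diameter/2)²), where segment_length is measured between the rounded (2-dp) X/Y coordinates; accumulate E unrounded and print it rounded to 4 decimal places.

G0 X-9.21 Y9.04 Z21.15
G1 X-6.91 Y4.11 E0.1357
G1 X-2.46 Y0.99 E0.2713
G1 X2.95 Y0.52 E0.4067
G1 X7.88 Y2.82 E0.5424
G1 X11.00 Y7.27 E0.6780
G1 X11.47 Y12.68 E0.8135
G1 X9.17 Y17.61 E0.9492
G1 X4.72 Y20.73 E1.0847
G1 X-0.69 Y21.20 E1.2202
G1 X-5.62 Y18.90 E1.3559
G1 X-8.74 Y14.45 E1.4915
G1 X-9.21 Y9.04 E1.6269

At z = 21.15 mm: the cube is not intersected at this z (z outside [0, 17]); the cube at (0, 8) (footprint 14×27.5) is included at this height; Taking the first minus the rest: the first operand is absent here, so nothing remains; the r=10.5 cylinder at (3, 10.5) gives a regular 12-gon of circumradius 10.5 (constant along its height); Merging all regions: only the r=10.5 cylinder at (3, 10.5) is present, so the union is just that shape — 1 connected region; (rotated 10° about Z; rotation is an isometry so areas/perimeters/island counts are preserved). The outline is a single polygon with 12 vertices. Extrusion per mm of travel: 0.4 × 0.15 / (π × 0.875²) = 0.024945. Accumulating E over each segment gives final E = 1.6269.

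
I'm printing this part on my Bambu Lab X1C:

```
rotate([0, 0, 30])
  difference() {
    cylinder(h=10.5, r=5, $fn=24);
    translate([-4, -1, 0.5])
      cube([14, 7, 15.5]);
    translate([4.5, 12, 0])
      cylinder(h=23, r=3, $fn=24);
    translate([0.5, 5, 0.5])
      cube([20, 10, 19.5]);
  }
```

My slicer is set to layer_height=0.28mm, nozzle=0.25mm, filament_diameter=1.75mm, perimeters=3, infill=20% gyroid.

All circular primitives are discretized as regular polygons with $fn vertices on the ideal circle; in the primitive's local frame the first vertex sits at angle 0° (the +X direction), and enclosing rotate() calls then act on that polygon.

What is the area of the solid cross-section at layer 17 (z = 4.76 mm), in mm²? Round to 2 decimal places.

At z = 4.76 mm: the r=5 cylinder gives a regular 24-gon of circumradius 5 (constant along its height) (area = (24/2)·5.000²·sin(360°/24) = 77.65 mm²); the cube at (-4, -1) (footprint 14×7) is included at this height (area 98.00 mm²); the r=3 cylinder at (4.5, 12) contributes a regular 24-gon of circumradius 3 (area = (24/2)·3.000²·sin(360°/24) = 27.95 mm²); the 20×10 cube at (0.5, 5) contributes its full rectangle (area 200.00 mm²); Taking the first minus the rest: starting from the r=5 cylinder (77.65 mm²), the 14×7 cube at (-4, -1) partially overlaps it — only the 45.80 mm² overlap (of its 98.00 mm²) is removed, clipping the outline; the r=3 cylinder at (4.5, 12) misses the remaining region (no effect); the 20×10 cube at (0.5, 5) misses the remaining region (no effect) — area = 31.84 mm²; (whole slice rotated 30° about Z — lengths, areas and connectivity unchanged). Overall, the cross-section is a single solid region. Net area = 31.84 mm².

31.84 mm²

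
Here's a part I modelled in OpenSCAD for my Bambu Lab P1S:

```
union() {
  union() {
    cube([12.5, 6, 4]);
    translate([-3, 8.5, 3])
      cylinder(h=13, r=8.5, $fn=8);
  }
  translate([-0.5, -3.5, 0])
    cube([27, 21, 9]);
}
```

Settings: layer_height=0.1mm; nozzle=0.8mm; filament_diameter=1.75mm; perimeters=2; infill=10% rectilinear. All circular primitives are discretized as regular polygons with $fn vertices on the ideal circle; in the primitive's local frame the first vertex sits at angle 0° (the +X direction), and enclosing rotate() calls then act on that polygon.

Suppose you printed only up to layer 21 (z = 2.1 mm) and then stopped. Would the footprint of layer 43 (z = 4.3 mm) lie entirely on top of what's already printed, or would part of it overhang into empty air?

Compare the two slices. At z = 2.1: the cube (footprint 12.5×6) is included at this height (area 75.00 mm²); the cylinder at (-3, 8.5) is absent (z outside [3, 16]); Taking the union: only the 12.5×6 cube is present, so the union is just that shape — area = 75.00 mm²; the cube at (-0.5, -3.5) is present — its section is the full 27×21 rectangle (area 567.00 mm²); Combining (union): the result so far lies entirely inside the 27×21 cube at (-0.5, -3.5), so the union is just the 27×21 cube at (-0.5, -3.5) — area = 567.00 mm². At z = 4.3: the cube does not reach this height (z outside [0, 4]); the cylinder at (-3, 8.5): section is a regular 8-gon, circumradius r=8.5 (area = (8/2)·8.500²·sin(360°/8) = 204.35 mm²); Merging all regions: only the r=8.5 cylinder at (-3, 8.5) is present, so the union is just that shape — area = 204.35 mm²; the cube at (-0.5, -3.5) is present — its section is the full 27×21 rectangle (area 567.00 mm²); Merging all regions: the regions partially overlap — summed areas 771.35 mm² minus the doubly-counted overlap 62.27 mm² gives 709.09 mm² — area = 709.09 mm². Checking containment: at z = 4.3 the cross-section extends beyond the z = 2.1 cross-section by about 142.09 mm².

part overhangs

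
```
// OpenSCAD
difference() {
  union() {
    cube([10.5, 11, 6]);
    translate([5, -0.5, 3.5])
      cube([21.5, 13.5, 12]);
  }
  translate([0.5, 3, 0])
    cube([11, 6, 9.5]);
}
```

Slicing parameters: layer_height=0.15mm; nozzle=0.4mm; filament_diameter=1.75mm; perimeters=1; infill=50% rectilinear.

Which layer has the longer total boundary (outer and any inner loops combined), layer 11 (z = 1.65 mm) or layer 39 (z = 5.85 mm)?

layer 39 (z = 5.85 mm)

Layer 11 (z = 1.65): the cube (footprint 10.5×11) is included at this height (perimeter 43.00 mm); the cube at (5, -0.5) is absent (z outside [3.5, 15.5]); Taking the union: only the 10.5×11 cube is present, so the union is just that shape — boundary = 43.00 mm; the cube at (0.5, 3) is present — its section is the full 11×6 rectangle (perimeter 34.00 mm); Subtracting the remaining from the first: starting from that combined region, the 11×6 cube at (0.5, 3) partially overlaps it — only the 60.00 mm² overlap (of its 66.00 mm²) is removed, clipping the outline — boundary = 63.00 mm. So its perimeter = 63.00 mm. Layer 39 (z = 5.85): the cube (footprint 10.5×11) is included at this height (perimeter 43.00 mm); the cube at (5, -0.5) is present — its section is the full 21.5×13.5 rectangle (perimeter 70.00 mm); Taking the union: the regions partially overlap (shared area 60.50 mm²), so the edge portions inside another operand are dropped and the merged outline is re-measured after clipping — boundary = 80.00 mm; the 11×6 cube at (0.5, 3) contributes its full rectangle (perimeter 34.00 mm); Taking the first minus the rest: starting from that combined region, the 11×6 cube at (0.5, 3) lies wholly inside it (removes its full 66.00 mm² and its 34.00 mm outline becomes a hole wall) — boundary (outer + 1 inner loop) = 114.00 mm. So its perimeter = 114.00 mm. Layer 39 is larger (114.00 vs 63.00 mm).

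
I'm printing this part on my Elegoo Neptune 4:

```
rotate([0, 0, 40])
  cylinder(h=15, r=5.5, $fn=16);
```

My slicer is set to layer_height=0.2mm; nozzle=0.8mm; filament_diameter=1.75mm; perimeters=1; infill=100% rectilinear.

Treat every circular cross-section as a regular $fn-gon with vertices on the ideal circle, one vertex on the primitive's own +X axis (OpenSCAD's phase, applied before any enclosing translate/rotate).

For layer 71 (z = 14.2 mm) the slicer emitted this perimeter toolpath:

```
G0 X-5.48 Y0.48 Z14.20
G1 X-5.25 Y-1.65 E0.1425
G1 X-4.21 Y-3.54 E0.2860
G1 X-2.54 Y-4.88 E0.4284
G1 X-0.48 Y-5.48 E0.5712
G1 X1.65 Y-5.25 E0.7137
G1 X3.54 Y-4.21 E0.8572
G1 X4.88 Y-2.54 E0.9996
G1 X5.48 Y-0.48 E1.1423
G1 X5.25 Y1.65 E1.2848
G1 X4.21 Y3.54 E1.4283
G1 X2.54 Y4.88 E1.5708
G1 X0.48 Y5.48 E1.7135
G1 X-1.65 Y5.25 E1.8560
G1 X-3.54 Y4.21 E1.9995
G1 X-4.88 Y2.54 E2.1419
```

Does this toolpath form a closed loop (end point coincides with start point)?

no

Start point (G0): (-5.48, 0.48). End point (last G1): the path does not return to the start — open.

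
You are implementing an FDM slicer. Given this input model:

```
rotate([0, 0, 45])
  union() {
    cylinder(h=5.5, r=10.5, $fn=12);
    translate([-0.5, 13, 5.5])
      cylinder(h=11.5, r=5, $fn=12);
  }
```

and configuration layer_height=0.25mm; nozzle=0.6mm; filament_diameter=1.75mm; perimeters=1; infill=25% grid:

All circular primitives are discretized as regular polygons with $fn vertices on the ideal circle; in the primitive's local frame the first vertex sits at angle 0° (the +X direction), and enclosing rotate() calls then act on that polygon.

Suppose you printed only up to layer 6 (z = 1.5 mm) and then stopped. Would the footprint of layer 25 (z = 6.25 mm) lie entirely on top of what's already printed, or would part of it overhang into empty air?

Compare the two slices. At z = 1.5: the r=10.5 cylinder gives a regular 12-gon of circumradius 10.5 (constant along its height) (area = (12/2)·10.500²·sin(360°/12) = 330.75 mm²); the cylinder at (-0.5, 13) is absent (z outside [5.5, 17]); Merging all regions: only the r=10.5 cylinder is present, so the union is just that shape — area = 330.75 mm²; (whole slice rotated 45° about Z — lengths, areas and connectivity unchanged). At z = 6.25: the cylinder is not intersected at this z (z outside [0, 5.5]); the r=5 cylinder at (-0.5, 13) gives a regular 12-gon of circumradius 5 (constant along its height) (area = (12/2)·5.000²·sin(360°/12) = 75.00 mm²); Combining (union): only the r=5 cylinder at (-0.5, 13) is present, so the union is just that shape — area = 75.00 mm²; (rotated 45° about Z; rotation is an isometry so areas/perimeters/island counts are preserved). Checking containment: at z = 6.25 the cross-section extends beyond the z = 1.5 cross-section by about 64.84 mm².

part overhangs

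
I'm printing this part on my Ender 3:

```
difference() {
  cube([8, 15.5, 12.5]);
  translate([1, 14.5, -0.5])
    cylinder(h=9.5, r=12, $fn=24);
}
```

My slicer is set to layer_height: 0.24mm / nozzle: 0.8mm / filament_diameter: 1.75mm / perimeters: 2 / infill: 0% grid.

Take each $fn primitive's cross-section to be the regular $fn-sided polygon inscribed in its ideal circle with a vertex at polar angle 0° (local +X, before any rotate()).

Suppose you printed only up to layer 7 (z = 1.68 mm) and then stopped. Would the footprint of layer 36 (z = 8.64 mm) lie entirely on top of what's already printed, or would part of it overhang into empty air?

entirely on top

Compare the two slices. At z = 1.68: the cube (footprint 8×15.5) is included at this height (area 124.00 mm²); the cylinder at (1, 14.5): section is a regular 24-gon, circumradius r=12 (area = (24/2)·12.000²·sin(360°/24) = 447.24 mm²); After the difference (first − rest): starting from the 8×15.5 cube (124.00 mm²), the r=12 cylinder at (1, 14.5) partially overlaps it — only the 98.39 mm² overlap (of its 447.24 mm²) is removed, clipping the outline — area = 25.61 mm². At z = 8.64: the cube is present — its section is the full 8×15.5 rectangle (area 124.00 mm²); the r=12 cylinder at (1, 14.5) contributes a regular 24-gon of circumradius 12 (area = (24/2)·12.000²·sin(360°/24) = 447.24 mm²); Subtracting the remaining from the first: starting from the 8×15.5 cube (124.00 mm²), the r=12 cylinder at (1, 14.5) partially overlaps it — only the 98.39 mm² overlap (of its 447.24 mm²) is removed, clipping the outline — area = 25.61 mm². Checking containment: the cross-section at z = 8.64 is a subset of the cross-section at z = 1.68.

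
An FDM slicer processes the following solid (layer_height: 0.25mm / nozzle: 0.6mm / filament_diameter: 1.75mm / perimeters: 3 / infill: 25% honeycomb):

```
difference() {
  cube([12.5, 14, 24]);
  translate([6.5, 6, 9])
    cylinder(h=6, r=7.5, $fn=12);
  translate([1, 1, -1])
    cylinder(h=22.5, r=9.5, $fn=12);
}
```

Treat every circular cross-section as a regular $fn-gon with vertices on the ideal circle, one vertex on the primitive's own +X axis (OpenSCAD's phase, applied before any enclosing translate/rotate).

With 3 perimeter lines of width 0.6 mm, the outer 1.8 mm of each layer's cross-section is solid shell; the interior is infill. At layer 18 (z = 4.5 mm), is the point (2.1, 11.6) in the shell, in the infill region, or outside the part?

shell

At z = 4.5 mm: the cube (footprint 12.5×14) is included at this height; the cylinder at (6.5, 6) is absent (z outside [9, 15]); the cylinder at (1, 1): section is a regular 12-gon, circumradius r=9.5; After the difference (first − rest): starting from the 12.5×14 cube, the r=9.5 cylinder at (1, 1) partially overlaps it — only the 87.42 mm² overlap (of its 270.75 mm²) is removed, clipping the outline — 1 connected region. Overall, the cross-section is a single solid region. The nearest boundary edge runs (5.75, 9.23)→(1.00, 10.50); distance from the point to it = 1.35 mm. The point is inside the cross-section, 1.35 mm from the nearest boundary — within the 1.8 mm shell band (3 × 0.6).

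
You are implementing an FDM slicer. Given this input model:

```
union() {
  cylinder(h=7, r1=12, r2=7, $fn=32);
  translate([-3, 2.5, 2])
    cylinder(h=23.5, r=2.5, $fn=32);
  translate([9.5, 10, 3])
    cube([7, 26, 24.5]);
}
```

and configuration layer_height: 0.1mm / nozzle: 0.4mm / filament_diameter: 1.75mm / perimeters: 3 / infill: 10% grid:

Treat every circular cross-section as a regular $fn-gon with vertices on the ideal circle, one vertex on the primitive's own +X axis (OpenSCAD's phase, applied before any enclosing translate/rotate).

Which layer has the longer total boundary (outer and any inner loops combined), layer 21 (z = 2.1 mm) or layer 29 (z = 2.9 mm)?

layer 21 (z = 2.1 mm)

Layer 21 (z = 2.1): the cone contributes a regular 32-gon of circumradius 10.500 (interpolated between r1=12 and r2=7 at t=0.300) (perimeter = 2·32·10.500·sin(180°/32) = 65.87 mm); the r=2.5 cylinder at (-3, 2.5) contributes a regular 32-gon of circumradius 2.5 (perimeter = 2·32·2.500·sin(180°/32) = 15.68 mm); the cube at (9.5, 10) is absent (z outside [3, 27.5]); Combining (union): the r=2.5 cylinder at (-3, 2.5) lies entirely inside the cone, so the union is just the cone — boundary = 65.87 mm. So its perimeter = 65.87 mm. Layer 29 (z = 2.9): the cone contributes a regular 32-gon of circumradius 9.929 (interpolated between r1=12 and r2=7 at t=0.414) (perimeter = 2·32·9.929·sin(180°/32) = 62.28 mm); the r=2.5 cylinder at (-3, 2.5) gives a regular 32-gon of circumradius 2.5 (constant along its height) (perimeter = 2·32·2.500·sin(180°/32) = 15.68 mm); the cube at (9.5, 10) is not intersected at this z (z outside [3, 27.5]); Merging all regions: the r=2.5 cylinder at (-3, 2.5) lies entirely inside the cone, so the union is just the cone — boundary = 62.28 mm. So its perimeter = 62.28 mm. Layer 21 is larger (65.87 vs 62.28 mm).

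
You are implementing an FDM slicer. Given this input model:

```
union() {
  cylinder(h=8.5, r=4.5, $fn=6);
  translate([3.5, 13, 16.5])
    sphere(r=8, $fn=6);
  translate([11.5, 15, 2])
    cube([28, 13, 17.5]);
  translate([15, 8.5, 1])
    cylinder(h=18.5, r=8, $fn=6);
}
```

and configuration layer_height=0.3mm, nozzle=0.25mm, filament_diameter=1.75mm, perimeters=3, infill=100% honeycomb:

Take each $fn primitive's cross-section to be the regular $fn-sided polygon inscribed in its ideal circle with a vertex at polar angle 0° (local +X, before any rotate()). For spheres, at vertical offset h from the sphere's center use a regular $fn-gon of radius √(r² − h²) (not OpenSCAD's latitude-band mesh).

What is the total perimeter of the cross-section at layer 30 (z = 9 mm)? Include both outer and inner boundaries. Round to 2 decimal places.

130.53 mm

At z = 9 mm: the cylinder is absent (z outside [0, 8.5]); the r=8 sphere at (3.5, 13) slices to a regular 6-gon of circumradius 2.784 (√(r²−h²) with h=7.5 from center) (perimeter = 2·6·2.784·sin(180°/6) = 16.70 mm); the 28×13 cube at (11.5, 15) contributes its full rectangle (perimeter 82.00 mm); the r=8 cylinder at (15, 8.5) contributes a regular 6-gon of circumradius 8 (perimeter = 2·6·8.000·sin(180°/6) = 48.00 mm); Taking the union: the regions partially overlap (shared area 3.26 mm²), so the edge portions inside another operand are dropped and the merged outline is re-measured after clipping — boundary = 130.53 mm. Overall, the cross-section has 2 separate islands. Total boundary length (outer) = 130.53 mm.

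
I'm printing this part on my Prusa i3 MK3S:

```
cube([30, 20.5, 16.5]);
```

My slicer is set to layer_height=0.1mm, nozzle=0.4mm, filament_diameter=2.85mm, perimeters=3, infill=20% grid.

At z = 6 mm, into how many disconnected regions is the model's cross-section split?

1

At z = 6 mm: the cube (footprint 30×20.5) is included at this height. The result has 1 disconnected region.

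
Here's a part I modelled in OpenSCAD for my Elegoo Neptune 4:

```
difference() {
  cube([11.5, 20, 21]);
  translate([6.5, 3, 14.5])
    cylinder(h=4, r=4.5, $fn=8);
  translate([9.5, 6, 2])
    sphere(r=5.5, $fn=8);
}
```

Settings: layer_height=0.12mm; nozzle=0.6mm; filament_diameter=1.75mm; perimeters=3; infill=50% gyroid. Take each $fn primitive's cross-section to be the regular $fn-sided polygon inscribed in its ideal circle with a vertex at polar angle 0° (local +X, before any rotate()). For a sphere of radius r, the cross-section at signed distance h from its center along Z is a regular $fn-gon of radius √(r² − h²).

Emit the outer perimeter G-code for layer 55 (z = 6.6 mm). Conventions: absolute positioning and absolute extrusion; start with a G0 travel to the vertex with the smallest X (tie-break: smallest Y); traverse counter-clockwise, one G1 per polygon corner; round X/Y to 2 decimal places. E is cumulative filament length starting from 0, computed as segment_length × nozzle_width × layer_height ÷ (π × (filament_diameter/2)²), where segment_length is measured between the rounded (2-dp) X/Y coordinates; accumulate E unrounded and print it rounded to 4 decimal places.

At z = 6.6 mm: the cube (footprint 11.5×20) is included at this height; the cylinder at (6.5, 3) is absent (z outside [14.5, 18.5]); the r=5.5 sphere at (9.5, 6) contributes a regular 8-gon of circumradius √(5.5²−4.6²) = 3.015; Taking the first minus the rest: starting from the 11.5×20 cube, the r=5.5 sphere at (9.5, 6) partially overlaps it — only the 23.26 mm² overlap (of its 25.71 mm²) is removed, clipping the outline — 1 connected region. The outline is a single polygon with 11 vertices. Extrusion per mm of travel: 0.6 × 0.12 / (π × 0.875²) = 0.029934. Accumulating E over each segment gives final E = 2.1601.

G0 X0.00 Y0.00 Z6.60
G1 X11.50 Y0.00 E0.3442
G1 X11.50 Y3.81 E0.4583
G1 X9.50 Y2.99 E0.5230
G1 X7.37 Y3.87 E0.5920
G1 X6.49 Y6.00 E0.6610
G1 X7.37 Y8.13 E0.7300
G1 X9.50 Y9.01 E0.7989
G1 X11.50 Y8.19 E0.8636
G1 X11.50 Y20.00 E1.2172
G1 X0.00 Y20.00 E1.5614
G1 X0.00 Y0.00 E2.1601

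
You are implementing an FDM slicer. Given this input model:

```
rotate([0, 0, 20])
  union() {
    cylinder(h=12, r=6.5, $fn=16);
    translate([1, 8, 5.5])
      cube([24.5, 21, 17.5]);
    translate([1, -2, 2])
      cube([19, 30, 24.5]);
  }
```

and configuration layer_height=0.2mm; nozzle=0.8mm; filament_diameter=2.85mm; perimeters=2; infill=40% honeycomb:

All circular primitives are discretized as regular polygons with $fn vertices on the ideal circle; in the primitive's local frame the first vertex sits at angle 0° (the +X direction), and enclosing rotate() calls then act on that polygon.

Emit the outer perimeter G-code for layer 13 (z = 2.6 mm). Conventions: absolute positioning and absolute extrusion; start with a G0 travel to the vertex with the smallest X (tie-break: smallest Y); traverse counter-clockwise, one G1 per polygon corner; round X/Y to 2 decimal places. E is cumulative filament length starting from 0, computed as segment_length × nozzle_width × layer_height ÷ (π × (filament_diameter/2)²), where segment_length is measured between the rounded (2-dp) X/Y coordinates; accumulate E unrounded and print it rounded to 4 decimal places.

G0 X-8.64 Y26.65 Z2.60
G1 X-1.22 Y6.26 E0.5442
G1 X-2.22 Y6.11 E0.5696
G1 X-4.39 Y4.79 E0.6333
G1 X-5.89 Y2.75 E0.6968
G1 X-6.49 Y0.28 E0.7605
G1 X-6.11 Y-2.22 E0.8240
G1 X-4.79 Y-4.39 E0.8877
G1 X-2.75 Y-5.89 E0.9512
G1 X-0.28 Y-6.49 E1.0149
G1 X2.22 Y-6.11 E1.0783
G1 X4.39 Y-4.79 E1.1420
G1 X5.89 Y-2.75 E1.2055
G1 X6.49 Y-0.28 E1.2693
G1 X6.42 Y0.21 E1.2817
G1 X19.48 Y4.96 E1.6303
G1 X9.22 Y33.15 E2.3827
G1 X-8.64 Y26.65 E2.8593

At z = 2.6 mm: the r=6.5 cylinder contributes a regular 16-gon of circumradius 6.5; the cube at (1, 8) is absent (z outside [5.5, 23]); the 19×30 cube at (1, -2) contributes its full rectangle; Taking the union: the regions partially overlap (shared area 36.54 mm²), so overlapping operands fuse into one piece — 1 connected region; (rotated 20° about Z; rotation is an isometry so areas/perimeters/island counts are preserved). The outline is a single polygon with 17 vertices. Extrusion per mm of travel: 0.8 × 0.2 / (π × 1.425²) = 0.025081. Accumulating E over each segment gives final E = 2.8593.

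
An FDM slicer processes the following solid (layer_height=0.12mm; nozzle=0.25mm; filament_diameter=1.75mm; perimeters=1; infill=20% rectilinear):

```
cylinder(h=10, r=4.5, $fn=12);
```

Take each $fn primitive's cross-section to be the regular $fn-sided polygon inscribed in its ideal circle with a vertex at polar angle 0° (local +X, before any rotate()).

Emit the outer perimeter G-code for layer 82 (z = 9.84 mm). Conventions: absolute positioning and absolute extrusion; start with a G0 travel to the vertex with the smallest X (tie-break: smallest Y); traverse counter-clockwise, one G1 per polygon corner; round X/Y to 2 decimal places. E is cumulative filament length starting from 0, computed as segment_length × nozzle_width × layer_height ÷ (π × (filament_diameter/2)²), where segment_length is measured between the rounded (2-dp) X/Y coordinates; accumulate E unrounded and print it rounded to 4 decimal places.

At z = 9.84 mm: the cylinder: section is a regular 12-gon, circumradius r=4.5. The outline is a single polygon with 12 vertices. Extrusion per mm of travel: 0.25 × 0.12 / (π × 0.875²) = 0.012473. Accumulating E over each segment gives final E = 0.3488.

G0 X-4.50 Y0.00 Z9.84
G1 X-3.90 Y-2.25 E0.0290
G1 X-2.25 Y-3.90 E0.0581
G1 X0.00 Y-4.50 E0.0872
G1 X2.25 Y-3.90 E0.1162
G1 X3.90 Y-2.25 E0.1453
G1 X4.50 Y0.00 E0.1744
G1 X3.90 Y2.25 E0.2034
G1 X2.25 Y3.90 E0.2325
G1 X0.00 Y4.50 E0.2616
G1 X-2.25 Y3.90 E0.2906
G1 X-3.90 Y2.25 E0.3197
G1 X-4.50 Y0.00 E0.3488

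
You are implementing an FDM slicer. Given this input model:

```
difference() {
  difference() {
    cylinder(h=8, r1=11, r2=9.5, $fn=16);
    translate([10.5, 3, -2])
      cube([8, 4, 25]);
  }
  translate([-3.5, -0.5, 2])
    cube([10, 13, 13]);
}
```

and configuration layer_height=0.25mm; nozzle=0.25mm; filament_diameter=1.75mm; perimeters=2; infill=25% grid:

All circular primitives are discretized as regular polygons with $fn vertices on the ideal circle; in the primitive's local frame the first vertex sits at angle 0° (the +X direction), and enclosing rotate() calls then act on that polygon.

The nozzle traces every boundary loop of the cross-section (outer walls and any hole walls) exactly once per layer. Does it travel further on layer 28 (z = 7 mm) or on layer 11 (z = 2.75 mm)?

layer 11 (z = 2.75 mm)

Layer 28 (z = 7): the cone contributes a regular 16-gon of circumradius 9.688 (interpolated between r1=11 and r2=9.5 at t=0.875) (perimeter = 2·16·9.688·sin(180°/16) = 60.48 mm); the cube at (10.5, 3) is present — its section is the full 8×4 rectangle (perimeter 24.00 mm); After the difference (first − rest): starting from the cone, the 8×4 cube at (10.5, 3) misses the remaining region (no effect) — boundary = 60.48 mm; the cube at (-3.5, -0.5) is present — its section is the full 10×13 rectangle (perimeter 46.00 mm); Subtracting the remaining from the first: starting from that combined region, the 10×13 cube at (-3.5, -0.5) partially overlaps it — only the 94.62 mm² overlap (of its 130.00 mm²) is removed, clipping the outline — boundary = 76.85 mm. So its perimeter = 76.85 mm. Layer 11 (z = 2.75): the cone (r1=11→r2=9.5) has section circumradius 10.484 here — a regular 16-gon (perimeter = 2·16·10.484·sin(180°/16) = 65.45 mm); the 8×4 cube at (10.5, 3) contributes its full rectangle (perimeter 24.00 mm); Taking the first minus the rest: starting from the cone, the 8×4 cube at (10.5, 3) misses the remaining region (no effect) — boundary = 65.45 mm; the cube at (-3.5, -0.5) is present — its section is the full 10×13 rectangle (perimeter 46.00 mm); Subtracting the remaining from the first: starting from that combined region, the 10×13 cube at (-3.5, -0.5) partially overlaps it — only the 102.97 mm² overlap (of its 130.00 mm²) is removed, clipping the outline — boundary = 83.61 mm. So its perimeter = 83.61 mm. Layer 11 is larger (83.61 vs 76.85 mm).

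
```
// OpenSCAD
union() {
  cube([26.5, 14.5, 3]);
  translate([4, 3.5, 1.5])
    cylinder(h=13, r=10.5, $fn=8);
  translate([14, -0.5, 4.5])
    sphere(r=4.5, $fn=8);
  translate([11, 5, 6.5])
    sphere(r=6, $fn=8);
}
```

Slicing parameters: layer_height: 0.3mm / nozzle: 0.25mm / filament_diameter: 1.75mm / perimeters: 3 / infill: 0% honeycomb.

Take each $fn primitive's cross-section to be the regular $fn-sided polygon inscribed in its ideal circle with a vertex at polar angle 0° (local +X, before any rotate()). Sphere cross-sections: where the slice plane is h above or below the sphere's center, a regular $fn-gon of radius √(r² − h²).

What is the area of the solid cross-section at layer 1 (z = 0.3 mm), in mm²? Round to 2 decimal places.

389.45 mm²

At z = 0.3 mm: the 26.5×14.5 cube contributes its full rectangle (area 384.25 mm²); the cylinder at (4, 3.5) is not intersected at this z (z outside [1.5, 14.5]); the r=4.5 sphere at (14, -0.5) slices to a regular 8-gon of circumradius 1.616 (√(r²−h²) with h=4.2 from center) (area = (8/2)·1.616²·sin(360°/8) = 7.38 mm²); the sphere at (11, 5) is not intersected at this z (|z−center|=6.200 > r=6); Combining (union): the regions partially overlap — summed areas 391.63 mm² minus the doubly-counted overlap 2.18 mm² gives 389.45 mm² — area = 389.45 mm². Overall, the cross-section is a single solid region. Net area = 389.45 mm².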